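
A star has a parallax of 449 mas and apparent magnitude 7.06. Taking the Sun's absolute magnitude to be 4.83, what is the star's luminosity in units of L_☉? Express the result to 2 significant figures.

L/L_☉ ≈ 6.4×10^-3

d = 1/p = 1000/449 mas = 2.227 pc
M = m − 5 log₁₀ d + 5 = 7.06 − 5·0.3478 + 5 = 10.321
M − M_☉ = 10.321 − 4.83 = 5.491
L/L_☉ = 10^(−0.4 × 5.491) = 6.361×10^-3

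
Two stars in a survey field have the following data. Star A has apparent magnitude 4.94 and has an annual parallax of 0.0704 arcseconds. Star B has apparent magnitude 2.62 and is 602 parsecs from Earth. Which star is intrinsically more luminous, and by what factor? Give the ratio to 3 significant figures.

Star B is more luminous, by a factor of 15200.

Star A: d = 1/p = 1/0.0704″ = 14.20 pc
Star A: M = m − 5 log₁₀ d + 5 = 4.94 − 5·1.1524 + 5 = 4.178
Star B: M = m − 5 log₁₀ d + 5 = 2.62 − 5·2.7796 + 5 = -6.278
ΔM = M_A − M_B = 4.178 − (-6.278) = 10.456; smaller M is more luminous → Star B.
L ratio = 10^(0.4 |ΔM|) = 10^4.182 = 15220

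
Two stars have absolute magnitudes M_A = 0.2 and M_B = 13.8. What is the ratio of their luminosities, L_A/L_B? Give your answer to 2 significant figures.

L_A/L_B ≈ 280000

ΔM = M_A − M_B = -13.6
L_A/L_B = 10^(−0.4 ΔM) = 10^5.440 = 275400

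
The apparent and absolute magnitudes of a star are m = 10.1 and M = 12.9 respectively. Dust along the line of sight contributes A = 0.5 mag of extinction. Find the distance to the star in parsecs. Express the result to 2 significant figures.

d ≈ 2.2 pc

m − M = 5 log₁₀(d/10 pc) + A  ⇒  10.1 − (12.9) − 0.5 = 5 log₁₀(d/10)
-3.300 = 5 log₁₀(d/10)
log₁₀ d = (m − M − A)/5 + 1 = 0.3400
d = 10^0.3400 = 2.188 pc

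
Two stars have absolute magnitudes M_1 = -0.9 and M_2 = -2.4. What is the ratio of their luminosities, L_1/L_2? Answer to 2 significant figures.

L_1/L_2 ≈ 0.25

ΔM = M_1 − M_2 = 1.5
L_1/L_2 = 10^(−0.4 ΔM) = 10^-0.600 = 0.2512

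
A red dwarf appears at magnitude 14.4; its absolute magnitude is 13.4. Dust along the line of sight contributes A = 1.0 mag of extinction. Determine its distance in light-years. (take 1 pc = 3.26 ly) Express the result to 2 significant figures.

d ≈ 33 ly

m − M = 5 log₁₀(d/10 pc) + A  ⇒  14.4 − (13.4) − 1.0 = 5 log₁₀(d/10)
0.000 = 5 log₁₀(d/10)
log₁₀ d = (m − M − A)/5 + 1 = 1.0000
d = 10^1.0000 = 10.00 pc
= 32.60 ly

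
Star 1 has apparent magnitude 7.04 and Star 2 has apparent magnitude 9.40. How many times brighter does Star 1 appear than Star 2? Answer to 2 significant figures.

8.8

Magnitude difference = -2.36
Flux ratio = 10^(−0.4 Δm) = 10^(−0.4 × -2.36) = 10^0.944 = 8.790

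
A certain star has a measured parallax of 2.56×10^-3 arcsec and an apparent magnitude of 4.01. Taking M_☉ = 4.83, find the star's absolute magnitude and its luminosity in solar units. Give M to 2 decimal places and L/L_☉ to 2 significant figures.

d = 1/p = 1/2.56×10^-3″ = 390.6 pc
M = m − 5 log₁₀ d + 5 = 4.01 − 5·2.5918 + 5 = -3.949
M − M_☉ = -3.949 − 4.83 = -8.779
L/L_☉ = 10^(−0.4 × -8.779) = 3247

M ≈ -3.95; L/L_☉ ≈ 3200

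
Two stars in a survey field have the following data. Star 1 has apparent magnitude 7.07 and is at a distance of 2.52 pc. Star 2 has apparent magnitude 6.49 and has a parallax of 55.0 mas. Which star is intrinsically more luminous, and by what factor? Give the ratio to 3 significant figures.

Star 1: M = m − 5 log₁₀ d + 5 = 7.07 − 5·0.4014 + 5 = 10.063
Star 2: p = 55.0 mas = 0.0550″ → d = 1/p = 18.18 pc
Star 2: M = m − 5 log₁₀ d + 5 = 6.49 − 5·1.2596 + 5 = 5.192
ΔM = M_1 − M_2 = 10.063 − (5.192) = 4.871; smaller M is more luminous → Star 2.
L ratio = 10^(0.4 |ΔM|) = 10^1.948 = 88.81

Star 2 is more luminous, by a factor of 88.8.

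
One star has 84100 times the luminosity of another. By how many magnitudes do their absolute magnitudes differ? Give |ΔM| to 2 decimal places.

|ΔM| ≈ 12.31

Pogson: ΔM = −2.5 log₁₀(ratio) = −2.5 log₁₀(84100) = −2.5 × 4.9248 = -12.312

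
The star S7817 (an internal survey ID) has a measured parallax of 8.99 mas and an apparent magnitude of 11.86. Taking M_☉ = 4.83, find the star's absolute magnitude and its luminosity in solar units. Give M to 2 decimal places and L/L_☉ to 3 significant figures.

M ≈ 6.63; L/L_☉ ≈ 0.191

d = 1/p = 1000/8.99 mas = 111.2 pc
M = m − 5 log₁₀ d + 5 = 11.86 − 5·2.0462 + 5 = 6.629
M − M_☉ = 6.629 − 4.83 = 1.799
L/L_☉ = 10^(−0.4 × 1.799) = 0.1908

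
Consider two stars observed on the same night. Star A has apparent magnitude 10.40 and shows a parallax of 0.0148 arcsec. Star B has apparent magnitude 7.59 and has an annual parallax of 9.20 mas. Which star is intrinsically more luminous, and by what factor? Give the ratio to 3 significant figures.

Star A: d = 1/p = 1/0.0148″ = 67.57 pc
Star A: M = m − 5 log₁₀ d + 5 = 10.40 − 5·1.8297 + 5 = 6.251
Star B: p = 9.20 mas = 9.20×10^-3″ → d = 1/p = 108.7 pc
Star B: M = m − 5 log₁₀ d + 5 = 7.59 − 5·2.0362 + 5 = 2.409
ΔM = M_A − M_B = 6.251 − (2.409) = 3.842; smaller M is more luminous → Star B.
L ratio = 10^(0.4 |ΔM|) = 10^1.537 = 34.43

Star B is more luminous, by a factor of 34.4.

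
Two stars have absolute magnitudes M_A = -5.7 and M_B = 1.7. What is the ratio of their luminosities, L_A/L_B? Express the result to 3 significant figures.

ΔM = M_A − M_B = -7.4
L_A/L_B = 10^(−0.4 ΔM) = 10^2.960 = 912.0

L_A/L_B ≈ 912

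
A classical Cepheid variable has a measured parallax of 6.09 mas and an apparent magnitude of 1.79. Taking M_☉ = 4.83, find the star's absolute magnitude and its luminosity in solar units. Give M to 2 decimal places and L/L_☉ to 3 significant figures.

d = 1/p = 1000/6.09 mas = 164.2 pc
M = m − 5 log₁₀ d + 5 = 1.79 − 5·2.2154 + 5 = -4.287
M − M_☉ = -4.287 − 4.83 = -9.117
L/L_☉ = 10^(−0.4 × -9.117) = 4434

M ≈ -4.29; L/L_☉ ≈ 4430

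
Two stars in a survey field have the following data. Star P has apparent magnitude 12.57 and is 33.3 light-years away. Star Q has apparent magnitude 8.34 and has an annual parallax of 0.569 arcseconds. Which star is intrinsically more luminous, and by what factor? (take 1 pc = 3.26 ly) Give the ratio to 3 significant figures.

Star P: d = 33.3 ly / 3.26 = 10.21 pc
Star P: M = m − 5 log₁₀ d + 5 = 12.57 − 5·1.0092 + 5 = 12.524
Star Q: d = 1/p = 1/0.569″ = 1.757 pc
Star Q: M = m − 5 log₁₀ d + 5 = 8.34 − 5·0.2449 + 5 = 12.116
ΔM = M_P − M_Q = 12.524 − (12.116) = 0.408; smaller M is more luminous → Star Q.
L ratio = 10^(0.4 |ΔM|) = 10^0.163 = 1.457

Star Q is more luminous, by a factor of 1.46.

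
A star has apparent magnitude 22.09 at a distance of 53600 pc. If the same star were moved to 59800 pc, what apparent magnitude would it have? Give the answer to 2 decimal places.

m ≈ 22.33

Flux ∝ 1/d², so Δm = 5 log₁₀(d₂/d₁) = 5 log₁₀(59800/53600) = 0.238
m₂ = m₁ + Δm = 22.09 + (0.238) = 22.328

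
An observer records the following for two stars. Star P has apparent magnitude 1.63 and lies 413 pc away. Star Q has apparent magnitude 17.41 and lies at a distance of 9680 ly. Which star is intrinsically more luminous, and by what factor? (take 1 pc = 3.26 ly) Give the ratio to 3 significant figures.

Star P: M = m − 5 log₁₀ d + 5 = 1.63 − 5·2.6160 + 5 = -6.450
Star Q: d = 9680 ly / 3.26 = 2969 pc
Star Q: M = m − 5 log₁₀ d + 5 = 17.41 − 5·3.4727 + 5 = 5.047
ΔM = M_P − M_Q = -6.450 − (5.047) = -11.496; smaller M is more luminous → Star P.
L ratio = 10^(0.4 |ΔM|) = 10^4.599 = 39680

Star P is more luminous, by a factor of 39700.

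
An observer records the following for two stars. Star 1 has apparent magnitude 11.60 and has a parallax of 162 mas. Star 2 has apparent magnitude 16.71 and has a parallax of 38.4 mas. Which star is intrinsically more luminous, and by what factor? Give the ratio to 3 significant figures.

Star 1 is more luminous, by a factor of 6.22.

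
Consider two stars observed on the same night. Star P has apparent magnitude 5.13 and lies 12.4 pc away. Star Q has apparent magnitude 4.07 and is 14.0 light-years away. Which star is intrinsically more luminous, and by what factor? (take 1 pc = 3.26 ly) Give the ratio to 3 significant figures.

Star P: M = m − 5 log₁₀ d + 5 = 5.13 − 5·1.0934 + 5 = 4.663
Star Q: d = 14.0 ly / 3.26 = 4.294 pc
Star Q: M = m − 5 log₁₀ d + 5 = 4.07 − 5·0.6329 + 5 = 5.905
ΔM = M_P − M_Q = 4.663 − (5.905) = -1.243; smaller M is more luminous → Star P.
L ratio = 10^(0.4 |ΔM|) = 10^0.497 = 3.141

Star P is more luminous, by a factor of 3.14.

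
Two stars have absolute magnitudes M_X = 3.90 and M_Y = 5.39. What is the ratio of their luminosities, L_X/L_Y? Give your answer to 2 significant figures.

L_X/L_Y ≈ 3.9

ΔM = M_X − M_Y = -1.49
L_X/L_Y = 10^(−0.4 ΔM) = 10^0.596 = 3.945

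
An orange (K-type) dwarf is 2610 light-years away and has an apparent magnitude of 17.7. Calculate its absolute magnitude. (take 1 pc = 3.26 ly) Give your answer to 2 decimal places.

M ≈ 8.18

d = 2610 ly / 3.26 = 800.6 pc
5 log₁₀(d/10 pc) = 5 log₁₀(800.6) − 5 = 9.517
M = m − 5 log₁₀(d/10) = 17.7 − 9.517 = 8.183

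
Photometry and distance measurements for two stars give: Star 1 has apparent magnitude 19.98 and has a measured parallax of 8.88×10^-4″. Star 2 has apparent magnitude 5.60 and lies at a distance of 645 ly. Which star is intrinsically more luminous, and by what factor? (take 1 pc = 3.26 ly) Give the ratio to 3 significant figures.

Star 2 is more luminous, by a factor of 17400.

Star 1: d = 1/p = 1/8.88×10^-4″ = 1126 pc
Star 1: M = m − 5 log₁₀ d + 5 = 19.98 − 5·3.0516 + 5 = 9.722
Star 2: d = 645 ly / 3.26 = 197.9 pc
Star 2: M = m − 5 log₁₀ d + 5 = 5.60 − 5·2.2963 + 5 = -0.882
ΔM = M_1 − M_2 = 9.722 − (-0.882) = 10.604; smaller M is more luminous → Star 2.
L ratio = 10^(0.4 |ΔM|) = 10^4.242 = 17440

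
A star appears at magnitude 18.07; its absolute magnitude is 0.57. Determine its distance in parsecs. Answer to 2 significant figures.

μ = m − M = 17.500
m − M = 5 log₁₀ d − 5
log₁₀ d = (m − M)/5 + 1 = 4.5000
d = 10^4.5000 = 31620 pc

d ≈ 32000 pc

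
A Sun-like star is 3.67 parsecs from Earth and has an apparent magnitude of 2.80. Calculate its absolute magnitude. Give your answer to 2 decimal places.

M ≈ 4.98

5 log₁₀(d/10 pc) = 5 log₁₀(3.670) − 5 = -2.177
M = m − 5 log₁₀(d/10) = 2.80 + 2.177 = 4.977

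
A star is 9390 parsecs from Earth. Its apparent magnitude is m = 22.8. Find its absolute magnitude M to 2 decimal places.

5 log₁₀(d/10 pc) = 5 log₁₀(9390) − 5 = 14.863
M = m − 5 log₁₀(d/10) = 22.8 − 14.863 = 7.937

M ≈ 7.94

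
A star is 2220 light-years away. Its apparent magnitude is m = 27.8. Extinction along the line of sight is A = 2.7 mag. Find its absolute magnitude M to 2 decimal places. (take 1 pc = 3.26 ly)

M ≈ 15.93

d = 2220 ly / 3.26 = 681.0 pc
5 log₁₀(d/10 pc) = 5 log₁₀(681.0) − 5 = 9.166
M = m − 5 log₁₀(d/10) − A = 27.8 − 9.166 − 2.7 = 15.934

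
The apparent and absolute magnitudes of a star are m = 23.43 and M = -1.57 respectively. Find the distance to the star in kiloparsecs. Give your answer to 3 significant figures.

Distance modulus: m − M = 23.43 − (-1.57) = 25.000
m − M = 5 log₁₀ d − 5
log₁₀ d = (m − M)/5 + 1 = 6.0000
d = 10^6.0000 = 1.000×10^6 pc
= 1000 kpc

d ≈ 1000 kpc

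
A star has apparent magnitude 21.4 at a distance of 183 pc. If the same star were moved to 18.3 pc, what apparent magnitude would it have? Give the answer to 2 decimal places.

m ≈ 16.40

Flux ∝ 1/d², so Δm = 5 log₁₀(d₂/d₁) = 5 log₁₀(18.3/183) = -5.000
m₂ = m₁ + Δm = 21.4 + (-5.000) = 16.400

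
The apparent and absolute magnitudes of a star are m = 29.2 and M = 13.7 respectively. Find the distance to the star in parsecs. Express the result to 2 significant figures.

d ≈ 13000 pc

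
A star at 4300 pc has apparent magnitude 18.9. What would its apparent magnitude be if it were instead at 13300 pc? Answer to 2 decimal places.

m ≈ 21.35

Flux ∝ 1/d², so Δm = 5 log₁₀(d₂/d₁) = 5 log₁₀(13300/4300) = 2.452
m₂ = m₁ + Δm = 18.9 + (2.452) = 21.352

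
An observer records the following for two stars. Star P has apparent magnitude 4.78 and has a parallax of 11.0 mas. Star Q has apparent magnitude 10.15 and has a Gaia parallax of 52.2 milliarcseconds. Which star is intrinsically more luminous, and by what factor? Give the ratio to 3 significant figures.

Star P is more luminous, by a factor of 3170.

Star P: p = 11.0 mas = 0.0110″ → d = 1/p = 90.91 pc
Star P: M = m − 5 log₁₀ d + 5 = 4.78 − 5·1.9586 + 5 = -0.013
Star Q: p = 52.2 mas = 0.0522″ → d = 1/p = 19.16 pc
Star Q: M = m − 5 log₁₀ d + 5 = 10.15 − 5·1.2823 + 5 = 8.738
ΔM = M_P − M_Q = -0.013 − (8.738) = -8.751; smaller M is more luminous → Star P.
L ratio = 10^(0.4 |ΔM|) = 10^3.501 = 3166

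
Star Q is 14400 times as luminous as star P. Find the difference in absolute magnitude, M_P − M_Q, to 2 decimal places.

M_P − M_Q ≈ 10.40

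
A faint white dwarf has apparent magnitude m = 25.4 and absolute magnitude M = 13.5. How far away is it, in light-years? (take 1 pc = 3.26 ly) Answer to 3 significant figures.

d ≈ 7820 ly

Distance modulus: m − M = 25.4 − (13.5) = 11.900
m − M = 5 log₁₀ d − 5
log₁₀ d = (m − M)/5 + 1 = 3.3800
d = 10^3.3800 = 2399 pc
= 7820 ly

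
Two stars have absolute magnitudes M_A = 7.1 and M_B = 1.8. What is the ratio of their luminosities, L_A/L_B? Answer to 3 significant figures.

ΔM = M_A − M_B = 5.3
L_A/L_B = 10^(−0.4 ΔM) = 10^-2.120 = 7.586×10^-3

L_A/L_B ≈ 7.59×10^-3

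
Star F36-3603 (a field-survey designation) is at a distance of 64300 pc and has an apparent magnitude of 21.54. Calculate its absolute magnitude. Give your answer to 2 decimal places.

M ≈ 2.50

5 log₁₀(d/10 pc) = 5 log₁₀(64300) − 5 = 19.041
M = m − 5 log₁₀(d/10) = 21.54 − 19.041 = 2.499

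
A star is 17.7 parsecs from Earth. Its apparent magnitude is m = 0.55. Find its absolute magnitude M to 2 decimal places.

5 log₁₀(d/10 pc) = 5 log₁₀(17.70) − 5 = 1.240
M = m − 5 log₁₀(d/10) = 0.55 − 1.240 = -0.690

M ≈ -0.69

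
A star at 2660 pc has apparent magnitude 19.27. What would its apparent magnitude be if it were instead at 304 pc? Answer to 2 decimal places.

m ≈ 14.56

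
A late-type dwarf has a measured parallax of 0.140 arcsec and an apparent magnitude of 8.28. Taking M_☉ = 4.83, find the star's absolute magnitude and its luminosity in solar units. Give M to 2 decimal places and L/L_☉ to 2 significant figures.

M ≈ 9.01; L/L_☉ ≈ 0.021

d = 1/p = 1/0.140″ = 7.143 pc
M = m − 5 log₁₀ d + 5 = 8.28 − 5·0.8539 + 5 = 9.011
M − M_☉ = 9.011 − 4.83 = 4.181
L/L_☉ = 10^(−0.4 × 4.181) = 0.02127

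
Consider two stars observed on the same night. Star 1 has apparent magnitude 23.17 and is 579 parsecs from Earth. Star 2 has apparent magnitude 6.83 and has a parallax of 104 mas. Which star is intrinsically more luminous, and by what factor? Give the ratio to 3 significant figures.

Star 2 is more luminous, by a factor of 947.

Star 1: M = m − 5 log₁₀ d + 5 = 23.17 − 5·2.7627 + 5 = 14.357
Star 2: p = 104 mas = 0.104″ → d = 1/p = 9.615 pc
Star 2: M = m − 5 log₁₀ d + 5 = 6.83 − 5·0.9830 + 5 = 6.915
ΔM = M_1 − M_2 = 14.357 − (6.915) = 7.441; smaller M is more luminous → Star 2.
L ratio = 10^(0.4 |ΔM|) = 10^2.977 = 947.5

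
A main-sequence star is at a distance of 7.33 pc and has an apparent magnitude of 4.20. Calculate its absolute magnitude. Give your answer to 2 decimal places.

5 log₁₀(d/10 pc) = 5 log₁₀(7.330) − 5 = -0.674
M = m − 5 log₁₀(d/10) = 4.20 + 0.674 = 4.874

M ≈ 4.87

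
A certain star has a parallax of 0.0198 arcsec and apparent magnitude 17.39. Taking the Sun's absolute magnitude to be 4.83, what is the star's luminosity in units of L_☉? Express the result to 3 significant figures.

L/L_☉ ≈ 2.41×10^-4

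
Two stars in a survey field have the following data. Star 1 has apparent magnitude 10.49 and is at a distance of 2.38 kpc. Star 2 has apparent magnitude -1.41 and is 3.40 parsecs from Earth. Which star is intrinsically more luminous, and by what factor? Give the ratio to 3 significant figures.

Star 1: d = 2.38 kpc = 2380 pc
Star 1: M = m − 5 log₁₀ d + 5 = 10.49 − 5·3.3766 + 5 = -1.393
Star 2: M = m − 5 log₁₀ d + 5 = -1.41 − 5·0.5315 + 5 = 0.933
ΔM = M_1 − M_2 = -1.393 − (0.933) = -2.325; smaller M is more luminous → Star 1.
L ratio = 10^(0.4 |ΔM|) = 10^0.930 = 8.515

Star 1 is more luminous, by a factor of 8.52.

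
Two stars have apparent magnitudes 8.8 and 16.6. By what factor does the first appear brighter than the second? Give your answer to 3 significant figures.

Magnitude difference = -7.8
Flux ratio = 10^(−0.4 Δm) = 10^(−0.4 × -7.8) = 10^3.120 = 1318

1320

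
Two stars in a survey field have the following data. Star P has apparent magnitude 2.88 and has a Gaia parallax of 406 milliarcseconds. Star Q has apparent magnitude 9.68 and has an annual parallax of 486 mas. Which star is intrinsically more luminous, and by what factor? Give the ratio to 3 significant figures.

Star P is more luminous, by a factor of 752.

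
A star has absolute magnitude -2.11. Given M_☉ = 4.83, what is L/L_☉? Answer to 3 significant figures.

L/L_☉ ≈ 597

M − M_☉ = -2.11 − 4.83 = -6.940
L/L_☉ = 10^(−0.4 (M − M_☉)) = 10^2.776 = 597.0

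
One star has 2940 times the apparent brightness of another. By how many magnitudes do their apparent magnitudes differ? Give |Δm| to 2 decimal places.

Pogson: Δm = −2.5 log₁₀(ratio) = −2.5 log₁₀(2940) = −2.5 × 3.4683 = -8.671

|Δm| ≈ 8.67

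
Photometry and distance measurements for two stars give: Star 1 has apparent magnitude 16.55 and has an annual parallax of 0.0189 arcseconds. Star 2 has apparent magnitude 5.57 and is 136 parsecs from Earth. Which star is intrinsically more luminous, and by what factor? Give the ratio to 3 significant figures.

Star 1: d = 1/p = 1/0.0189″ = 52.91 pc
Star 1: M = m − 5 log₁₀ d + 5 = 16.55 − 5·1.7235 + 5 = 12.932
Star 2: M = m − 5 log₁₀ d + 5 = 5.57 − 5·2.1335 + 5 = -0.098
ΔM = M_1 − M_2 = 12.932 − (-0.098) = 13.030; smaller M is more luminous → Star 2.
L ratio = 10^(0.4 |ΔM|) = 10^5.212 = 162900

Star 2 is more luminous, by a factor of 163000.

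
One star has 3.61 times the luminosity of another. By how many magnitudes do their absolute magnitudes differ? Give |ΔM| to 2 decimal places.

|ΔM| ≈ 1.39

Pogson: ΔM = −2.5 log₁₀(ratio) = −2.5 log₁₀(3.61) = −2.5 × 0.5575 = -1.394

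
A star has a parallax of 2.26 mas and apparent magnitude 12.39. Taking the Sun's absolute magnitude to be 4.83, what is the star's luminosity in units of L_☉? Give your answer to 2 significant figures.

L/L_☉ ≈ 1.9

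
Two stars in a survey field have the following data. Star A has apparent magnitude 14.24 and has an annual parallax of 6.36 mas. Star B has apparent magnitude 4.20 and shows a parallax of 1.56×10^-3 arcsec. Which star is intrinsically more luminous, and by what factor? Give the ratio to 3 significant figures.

Star B is more luminous, by a factor of 172000.

Star A: p = 6.36 mas = 6.36×10^-3″ → d = 1/p = 157.2 pc
Star A: M = m − 5 log₁₀ d + 5 = 14.24 − 5·2.1965 + 5 = 8.257
Star B: d = 1/p = 1/1.56×10^-3″ = 641.0 pc
Star B: M = m − 5 log₁₀ d + 5 = 4.20 − 5·2.8069 + 5 = -4.834
ΔM = M_A − M_B = 8.257 − (-4.834) = 13.092; smaller M is more luminous → Star B.
L ratio = 10^(0.4 |ΔM|) = 10^5.237 = 172500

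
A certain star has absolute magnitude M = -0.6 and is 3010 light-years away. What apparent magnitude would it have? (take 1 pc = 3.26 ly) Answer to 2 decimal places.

m ≈ 9.23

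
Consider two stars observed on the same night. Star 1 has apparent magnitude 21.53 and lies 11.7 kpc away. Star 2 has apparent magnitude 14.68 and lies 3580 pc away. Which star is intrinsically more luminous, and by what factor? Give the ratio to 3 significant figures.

Star 2 is more luminous, by a factor of 51.5.

Star 1: d = 11.7 kpc = 11700 pc
Star 1: M = m − 5 log₁₀ d + 5 = 21.53 − 5·4.0682 + 5 = 6.189
Star 2: M = m − 5 log₁₀ d + 5 = 14.68 − 5·3.5539 + 5 = 1.911
ΔM = M_1 − M_2 = 6.189 − (1.911) = 4.278; smaller M is more luminous → Star 2.
L ratio = 10^(0.4 |ΔM|) = 10^1.711 = 51.45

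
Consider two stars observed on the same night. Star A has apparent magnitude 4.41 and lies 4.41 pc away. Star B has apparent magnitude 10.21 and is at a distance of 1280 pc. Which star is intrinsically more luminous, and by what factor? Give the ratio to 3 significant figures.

Star B is more luminous, by a factor of 403.

Star A: M = m − 5 log₁₀ d + 5 = 4.41 − 5·0.6444 + 5 = 6.188
Star B: M = m − 5 log₁₀ d + 5 = 10.21 − 5·3.1072 + 5 = -0.326
ΔM = M_A − M_B = 6.188 − (-0.326) = 6.514; smaller M is more luminous → Star B.
L ratio = 10^(0.4 |ΔM|) = 10^2.606 = 403.2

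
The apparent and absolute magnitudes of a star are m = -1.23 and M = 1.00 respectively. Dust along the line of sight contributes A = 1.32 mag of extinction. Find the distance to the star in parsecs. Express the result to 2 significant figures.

d ≈ 1.9 pc

m − M = 5 log₁₀(d/10 pc) + A  ⇒  -1.23 − (1.00) − 1.32 = 5 log₁₀(d/10)
-3.550 = 5 log₁₀(d/10)
log₁₀ d = (m − M − A)/5 + 1 = 0.2900
d = 10^0.2900 = 1.950 pc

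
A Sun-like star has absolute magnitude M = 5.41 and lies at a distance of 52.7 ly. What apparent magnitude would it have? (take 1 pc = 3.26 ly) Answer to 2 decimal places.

m ≈ 6.45

d = 52.7 ly / 3.26 = 16.17 pc
m = M + 5 log₁₀ d − 5 = 5.41 + 5·1.2086 − 5 = 6.453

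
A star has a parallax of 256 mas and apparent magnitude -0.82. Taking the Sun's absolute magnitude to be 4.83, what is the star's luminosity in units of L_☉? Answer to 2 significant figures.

d = 1/p = 1000/256 mas = 3.906 pc
M = m − 5 log₁₀ d + 5 = -0.82 − 5·0.5918 + 5 = 1.221
M − M_☉ = 1.221 − 4.83 = -3.609
L/L_☉ = 10^(−0.4 × -3.609) = 27.77

L/L_☉ ≈ 28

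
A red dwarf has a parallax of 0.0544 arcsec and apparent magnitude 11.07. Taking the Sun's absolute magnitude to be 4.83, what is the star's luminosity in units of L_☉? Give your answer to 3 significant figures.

L/L_☉ ≈ 0.0108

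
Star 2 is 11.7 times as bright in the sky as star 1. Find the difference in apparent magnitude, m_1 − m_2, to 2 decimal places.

Pogson: Δm = −2.5 log₁₀(ratio) = −2.5 log₁₀(11.7) = −2.5 × 1.0682 = -2.670
Star 2 is brighter so has the smaller magnitude: m_1 − m_2 is positive.

m_1 − m_2 ≈ 2.67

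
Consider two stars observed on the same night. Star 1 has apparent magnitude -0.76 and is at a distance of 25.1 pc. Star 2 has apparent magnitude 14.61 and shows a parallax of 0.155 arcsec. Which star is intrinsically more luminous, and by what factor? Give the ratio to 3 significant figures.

Star 1 is more luminous, by a factor of 2.13×10^7.

Star 1: M = m − 5 log₁₀ d + 5 = -0.76 − 5·1.3997 + 5 = -2.758
Star 2: d = 1/p = 1/0.155″ = 6.452 pc
Star 2: M = m − 5 log₁₀ d + 5 = 14.61 − 5·0.8097 + 5 = 15.562
ΔM = M_1 − M_2 = -2.758 − (15.562) = -18.320; smaller M is more luminous → Star 1.
L ratio = 10^(0.4 |ΔM|) = 10^7.328 = 2.128×10^7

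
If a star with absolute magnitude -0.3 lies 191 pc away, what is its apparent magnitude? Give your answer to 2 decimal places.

m = M + 5 log₁₀ d − 5 = -0.3 + 5·2.2810 − 5 = 6.105

m ≈ 6.11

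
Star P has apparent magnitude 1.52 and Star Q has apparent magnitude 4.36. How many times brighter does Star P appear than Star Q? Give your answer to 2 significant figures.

Magnitude difference = -2.84
Flux ratio = 10^(−0.4 Δm) = 10^(−0.4 × -2.84) = 10^1.136 = 13.68

14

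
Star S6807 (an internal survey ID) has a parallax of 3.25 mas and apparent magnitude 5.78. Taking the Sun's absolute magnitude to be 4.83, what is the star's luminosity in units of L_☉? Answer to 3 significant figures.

L/L_☉ ≈ 395

d = 1/p = 1000/3.25 mas = 307.7 pc
M = m − 5 log₁₀ d + 5 = 5.78 − 5·2.4881 + 5 = -1.661
M − M_☉ = -1.661 − 4.83 = -6.491
L/L_☉ = 10^(−0.4 × -6.491) = 394.7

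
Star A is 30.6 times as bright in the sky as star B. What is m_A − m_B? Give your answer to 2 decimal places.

m_A − m_B ≈ -3.71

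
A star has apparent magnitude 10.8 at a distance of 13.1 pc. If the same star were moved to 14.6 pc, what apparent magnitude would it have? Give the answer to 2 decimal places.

Flux ∝ 1/d², so Δm = 5 log₁₀(d₂/d₁) = 5 log₁₀(14.6/13.1) = 0.235
m₂ = m₁ + Δm = 10.8 + (0.235) = 11.035

m ≈ 11.04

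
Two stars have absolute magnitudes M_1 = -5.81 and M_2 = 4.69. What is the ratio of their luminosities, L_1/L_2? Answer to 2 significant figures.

L_1/L_2 ≈ 16000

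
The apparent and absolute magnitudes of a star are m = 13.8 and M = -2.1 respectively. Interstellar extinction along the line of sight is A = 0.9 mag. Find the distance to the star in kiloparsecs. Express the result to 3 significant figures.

m − M = 5 log₁₀(d/10 pc) + A  ⇒  13.8 − (-2.1) − 0.9 = 5 log₁₀(d/10)
15.000 = 5 log₁₀(d/10)
log₁₀ d = (m − M − A)/5 + 1 = 4.0000
d = 10^4.0000 = 10000 pc
= 10.00 kpc

d ≈ 10.0 kpc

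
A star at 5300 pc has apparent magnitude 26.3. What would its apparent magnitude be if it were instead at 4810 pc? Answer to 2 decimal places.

m ≈ 26.09

Flux ∝ 1/d², so Δm = 5 log₁₀(d₂/d₁) = 5 log₁₀(4810/5300) = -0.211
m₂ = m₁ + Δm = 26.3 + (-0.211) = 26.089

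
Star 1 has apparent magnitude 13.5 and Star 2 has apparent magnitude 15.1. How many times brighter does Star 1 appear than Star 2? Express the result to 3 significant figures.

Δm = 13.5 − (15.1) = -1.6
Flux ratio = 10^(−0.4 Δm) = 10^(−0.4 × -1.6) = 10^0.640 = 4.365

4.37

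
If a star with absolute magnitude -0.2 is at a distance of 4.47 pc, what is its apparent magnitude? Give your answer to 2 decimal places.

m ≈ -1.95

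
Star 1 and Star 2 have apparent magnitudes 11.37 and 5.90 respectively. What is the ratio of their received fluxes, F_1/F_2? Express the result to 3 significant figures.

F_1/F_2 ≈ 6.49×10^-3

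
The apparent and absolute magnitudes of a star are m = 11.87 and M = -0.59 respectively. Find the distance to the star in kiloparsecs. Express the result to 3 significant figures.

Distance modulus: m − M = 11.87 − (-0.59) = 12.460
m − M = 5 log₁₀ d − 5
log₁₀ d = (m − M)/5 + 1 = 3.4920
d = 10^3.4920 = 3105 pc
= 3.105 kpc

d ≈ 3.10 kpc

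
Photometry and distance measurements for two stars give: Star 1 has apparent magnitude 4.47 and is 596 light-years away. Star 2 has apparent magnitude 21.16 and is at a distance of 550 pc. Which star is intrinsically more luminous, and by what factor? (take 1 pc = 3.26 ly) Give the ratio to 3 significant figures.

Star 1 is more luminous, by a factor of 524000.

Star 1: d = 596 ly / 3.26 = 182.8 pc
Star 1: M = m − 5 log₁₀ d + 5 = 4.47 − 5·2.2620 + 5 = -1.840
Star 2: M = m − 5 log₁₀ d + 5 = 21.16 − 5·2.7404 + 5 = 12.458
ΔM = M_1 − M_2 = -1.840 − (12.458) = -14.298; smaller M is more luminous → Star 1.
L ratio = 10^(0.4 |ΔM|) = 10^5.719 = 524000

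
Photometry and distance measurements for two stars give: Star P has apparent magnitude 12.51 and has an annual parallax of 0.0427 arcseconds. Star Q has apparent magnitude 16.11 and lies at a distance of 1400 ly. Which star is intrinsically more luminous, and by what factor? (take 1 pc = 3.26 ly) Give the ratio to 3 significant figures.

Star P: d = 1/p = 1/0.0427″ = 23.42 pc
Star P: M = m − 5 log₁₀ d + 5 = 12.51 − 5·1.3696 + 5 = 10.662
Star Q: d = 1400 ly / 3.26 = 429.4 pc
Star Q: M = m − 5 log₁₀ d + 5 = 16.11 − 5·2.6329 + 5 = 7.945
ΔM = M_P − M_Q = 10.662 − (7.945) = 2.717; smaller M is more luminous → Star Q.
L ratio = 10^(0.4 |ΔM|) = 10^1.087 = 12.21

Star Q is more luminous, by a factor of 12.2.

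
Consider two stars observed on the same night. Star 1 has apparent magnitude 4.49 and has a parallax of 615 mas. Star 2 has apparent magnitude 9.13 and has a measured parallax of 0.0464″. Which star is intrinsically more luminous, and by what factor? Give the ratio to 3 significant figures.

Star 2 is more luminous, by a factor of 2.45.

Star 1: p = 615 mas = 0.615″ → d = 1/p = 1.626 pc
Star 1: M = m − 5 log₁₀ d + 5 = 4.49 − 5·0.2111 + 5 = 8.434
Star 2: d = 1/p = 1/0.0464″ = 21.55 pc
Star 2: M = m − 5 log₁₀ d + 5 = 9.13 − 5·1.3335 + 5 = 7.463
ΔM = M_1 − M_2 = 8.434 − (7.463) = 0.972; smaller M is more luminous → Star 2.
L ratio = 10^(0.4 |ΔM|) = 10^0.389 = 2.447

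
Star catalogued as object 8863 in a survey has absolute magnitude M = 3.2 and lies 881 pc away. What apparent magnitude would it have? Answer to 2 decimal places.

m ≈ 12.92

m = M + 5 log₁₀ d − 5 = 3.2 + 5·2.9450 − 5 = 12.925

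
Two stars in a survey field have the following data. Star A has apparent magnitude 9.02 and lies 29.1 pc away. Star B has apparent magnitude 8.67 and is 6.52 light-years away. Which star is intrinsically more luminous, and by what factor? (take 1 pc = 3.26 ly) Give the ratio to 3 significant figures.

Star A: M = m − 5 log₁₀ d + 5 = 9.02 − 5·1.4639 + 5 = 6.701
Star B: d = 6.52 ly / 3.26 = 2.000 pc
Star B: M = m − 5 log₁₀ d + 5 = 8.67 − 5·0.3010 + 5 = 12.165
ΔM = M_A − M_B = 6.701 − (12.165) = -5.464; smaller M is more luminous → Star A.
L ratio = 10^(0.4 |ΔM|) = 10^2.186 = 153.4

Star A is more luminous, by a factor of 153.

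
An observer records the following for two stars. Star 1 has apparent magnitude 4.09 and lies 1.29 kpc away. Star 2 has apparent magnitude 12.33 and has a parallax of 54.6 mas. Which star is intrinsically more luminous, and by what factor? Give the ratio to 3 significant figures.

Star 1 is more luminous, by a factor of 9.81×10^6.

Star 1: d = 1.29 kpc = 1290 pc
Star 1: M = m − 5 log₁₀ d + 5 = 4.09 − 5·3.1106 + 5 = -6.463
Star 2: p = 54.6 mas = 0.0546″ → d = 1/p = 18.32 pc
Star 2: M = m − 5 log₁₀ d + 5 = 12.33 − 5·1.2628 + 5 = 11.016
ΔM = M_1 − M_2 = -6.463 − (11.016) = -17.479; smaller M is more luminous → Star 1.
L ratio = 10^(0.4 |ΔM|) = 10^6.992 = 9.808×10^6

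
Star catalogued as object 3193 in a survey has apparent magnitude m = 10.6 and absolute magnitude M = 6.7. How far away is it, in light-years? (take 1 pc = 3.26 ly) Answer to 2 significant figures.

Distance modulus: m − M = 10.6 − (6.7) = 3.900
m − M = 5 log₁₀ d − 5
log₁₀ d = (m − M)/5 + 1 = 1.7800
d = 10^1.7800 = 60.26 pc
= 196.4 ly

d ≈ 200 ly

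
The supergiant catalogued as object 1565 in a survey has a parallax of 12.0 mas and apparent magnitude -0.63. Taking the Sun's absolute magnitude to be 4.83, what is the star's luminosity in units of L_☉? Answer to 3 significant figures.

L/L_☉ ≈ 10600

d = 1/p = 1000/12.0 mas = 83.33 pc
M = m − 5 log₁₀ d + 5 = -0.63 − 5·1.9208 + 5 = -5.234
M − M_☉ = -5.234 − 4.83 = -10.064
L/L_☉ = 10^(−0.4 × -10.064) = 10610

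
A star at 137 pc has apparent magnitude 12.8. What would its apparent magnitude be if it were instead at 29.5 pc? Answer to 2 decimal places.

m ≈ 9.47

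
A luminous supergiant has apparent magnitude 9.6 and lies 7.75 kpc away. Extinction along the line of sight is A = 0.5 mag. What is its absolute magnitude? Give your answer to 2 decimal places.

M ≈ -5.35

d = 7.75 kpc = 7750 pc
5 log₁₀(d/10 pc) = 5 log₁₀(7750) − 5 = 14.447
M = m − 5 log₁₀(d/10) − A = 9.6 − 14.447 − 0.5 = -5.347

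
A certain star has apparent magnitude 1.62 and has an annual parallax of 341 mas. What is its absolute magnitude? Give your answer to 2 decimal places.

M ≈ 4.28

p = 341 mas = 0.341″ → d = 1/p = 2.933 pc
5 log₁₀(d/10 pc) = 5 log₁₀(2.933) − 5 = -2.664
M = m − 5 log₁₀(d/10) = 1.62 + 2.664 = 4.284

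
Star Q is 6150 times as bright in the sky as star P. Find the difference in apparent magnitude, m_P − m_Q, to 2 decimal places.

Pogson: Δm = −2.5 log₁₀(ratio) = −2.5 log₁₀(6150) = −2.5 × 3.7889 = -9.472
Star Q is brighter so has the smaller magnitude: m_P − m_Q is positive.

m_P − m_Q ≈ 9.47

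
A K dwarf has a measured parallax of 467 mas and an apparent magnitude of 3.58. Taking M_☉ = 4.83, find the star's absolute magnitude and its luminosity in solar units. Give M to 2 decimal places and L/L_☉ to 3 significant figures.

d = 1/p = 1000/467 mas = 2.141 pc
M = m − 5 log₁₀ d + 5 = 3.58 − 5·0.3307 + 5 = 6.927
M − M_☉ = 6.927 − 4.83 = 2.097
L/L_☉ = 10^(−0.4 × 2.097) = 0.1450

M ≈ 6.93; L/L_☉ ≈ 0.145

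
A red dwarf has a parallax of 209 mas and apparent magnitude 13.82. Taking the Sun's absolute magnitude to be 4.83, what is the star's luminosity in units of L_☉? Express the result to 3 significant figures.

d = 1/p = 1000/209 mas = 4.785 pc
M = m − 5 log₁₀ d + 5 = 13.82 − 5·0.6799 + 5 = 15.421
M − M_☉ = 15.421 − 4.83 = 10.591
L/L_☉ = 10^(−0.4 × 10.591) = 5.804×10^-5

L/L_☉ ≈ 5.80×10^-5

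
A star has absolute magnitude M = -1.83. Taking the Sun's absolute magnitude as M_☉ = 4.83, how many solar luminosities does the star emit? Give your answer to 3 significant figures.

L/L_☉ ≈ 461

M − M_☉ = -1.83 − 4.83 = -6.660
L/L_☉ = 10^(−0.4 (M − M_☉)) = 10^2.664 = 461.3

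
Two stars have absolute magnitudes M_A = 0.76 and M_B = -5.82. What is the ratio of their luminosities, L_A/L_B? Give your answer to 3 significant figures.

ΔM = M_A − M_B = 6.58
L_A/L_B = 10^(−0.4 ΔM) = 10^-2.632 = 2.333×10^-3

L_A/L_B ≈ 2.33×10^-3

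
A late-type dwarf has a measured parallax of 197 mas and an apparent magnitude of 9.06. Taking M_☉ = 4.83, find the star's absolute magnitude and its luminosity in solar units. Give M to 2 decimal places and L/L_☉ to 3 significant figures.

M ≈ 10.53; L/L_☉ ≈ 5.24×10^-3

d = 1/p = 1000/197 mas = 5.076 pc
M = m − 5 log₁₀ d + 5 = 9.06 − 5·0.7055 + 5 = 10.532
M − M_☉ = 10.532 − 4.83 = 5.702
L/L_☉ = 10^(−0.4 × 5.702) = 5.237×10^-3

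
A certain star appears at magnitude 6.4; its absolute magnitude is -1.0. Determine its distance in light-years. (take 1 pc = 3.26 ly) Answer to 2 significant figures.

d ≈ 980 ly

Distance modulus: m − M = 6.4 − (-1.0) = 7.400
m − M = 5 log₁₀ d − 5
log₁₀ d = (m − M)/5 + 1 = 2.4800
d = 10^2.4800 = 302.0 pc
= 984.5 ly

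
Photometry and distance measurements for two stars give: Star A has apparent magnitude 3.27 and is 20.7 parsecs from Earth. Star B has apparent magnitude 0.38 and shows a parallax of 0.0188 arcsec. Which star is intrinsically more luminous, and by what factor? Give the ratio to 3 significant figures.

Star A: M = m − 5 log₁₀ d + 5 = 3.27 − 5·1.3160 + 5 = 1.690
Star B: d = 1/p = 1/0.0188″ = 53.19 pc
Star B: M = m − 5 log₁₀ d + 5 = 0.38 − 5·1.7258 + 5 = -3.249
ΔM = M_A − M_B = 1.690 − (-3.249) = 4.939; smaller M is more luminous → Star B.
L ratio = 10^(0.4 |ΔM|) = 10^1.976 = 94.57

Star B is more luminous, by a factor of 94.6.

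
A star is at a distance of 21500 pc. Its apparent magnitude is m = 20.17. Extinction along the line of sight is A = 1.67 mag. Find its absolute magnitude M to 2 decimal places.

5 log₁₀(d/10 pc) = 5 log₁₀(21500) − 5 = 16.662
M = m − 5 log₁₀(d/10) − A = 20.17 − 16.662 − 1.67 = 1.838

M ≈ 1.84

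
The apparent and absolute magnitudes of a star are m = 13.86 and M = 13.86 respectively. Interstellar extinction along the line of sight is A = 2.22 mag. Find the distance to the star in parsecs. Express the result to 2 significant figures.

m − M = 5 log₁₀(d/10 pc) + A  ⇒  13.86 − (13.86) − 2.22 = 5 log₁₀(d/10)
-2.220 = 5 log₁₀(d/10)
log₁₀ d = (m − M − A)/5 + 1 = 0.5560
d = 10^0.5560 = 3.597 pc

d ≈ 3.6 pc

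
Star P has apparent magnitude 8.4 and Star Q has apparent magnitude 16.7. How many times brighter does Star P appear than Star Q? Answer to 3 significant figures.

Magnitude difference = -8.3
Flux ratio = 10^(−0.4 Δm) = 10^(−0.4 × -8.3) = 10^3.320 = 2089

2090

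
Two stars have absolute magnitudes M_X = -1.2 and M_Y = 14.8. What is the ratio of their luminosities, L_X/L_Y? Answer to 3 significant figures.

ΔM = M_X − M_Y = -16.0
L_X/L_Y = 10^(−0.4 ΔM) = 10^6.400 = 2.512×10^6

L_X/L_Y ≈ 2.51×10^6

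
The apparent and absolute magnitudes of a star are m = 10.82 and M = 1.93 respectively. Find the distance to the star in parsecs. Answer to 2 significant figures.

Distance modulus: m − M = 10.82 − (1.93) = 8.890
m − M = 5 log₁₀ d − 5
log₁₀ d = (m − M)/5 + 1 = 2.7780
d = 10^2.7780 = 599.8 pc

d ≈ 600 pc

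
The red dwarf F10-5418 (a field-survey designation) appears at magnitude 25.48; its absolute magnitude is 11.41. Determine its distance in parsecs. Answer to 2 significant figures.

d ≈ 6500 pc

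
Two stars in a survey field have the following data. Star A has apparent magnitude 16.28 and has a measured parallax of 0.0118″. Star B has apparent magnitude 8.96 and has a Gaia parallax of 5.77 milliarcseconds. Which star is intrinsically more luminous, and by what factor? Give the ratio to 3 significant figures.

Star A: d = 1/p = 1/0.0118″ = 84.75 pc
Star A: M = m − 5 log₁₀ d + 5 = 16.28 − 5·1.9281 + 5 = 11.639
Star B: p = 5.77 mas = 5.77×10^-3″ → d = 1/p = 173.3 pc
Star B: M = m − 5 log₁₀ d + 5 = 8.96 − 5·2.2388 + 5 = 2.766
ΔM = M_A − M_B = 11.639 − (2.766) = 8.874; smaller M is more luminous → Star B.
L ratio = 10^(0.4 |ΔM|) = 10^3.549 = 3543

Star B is more luminous, by a factor of 3540.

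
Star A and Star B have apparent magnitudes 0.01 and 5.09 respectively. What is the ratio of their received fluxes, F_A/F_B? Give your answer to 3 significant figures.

F_A/F_B ≈ 108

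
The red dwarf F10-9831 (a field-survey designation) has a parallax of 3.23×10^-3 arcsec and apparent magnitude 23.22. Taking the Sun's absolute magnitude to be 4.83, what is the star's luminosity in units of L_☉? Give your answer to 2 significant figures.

L/L_☉ ≈ 4.2×10^-5

d = 1/p = 1/3.23×10^-3″ = 309.6 pc
M = m − 5 log₁₀ d + 5 = 23.22 − 5·2.4908 + 5 = 15.766
M − M_☉ = 15.766 − 4.83 = 10.936
L/L_☉ = 10^(−0.4 × 10.936) = 4.223×10^-5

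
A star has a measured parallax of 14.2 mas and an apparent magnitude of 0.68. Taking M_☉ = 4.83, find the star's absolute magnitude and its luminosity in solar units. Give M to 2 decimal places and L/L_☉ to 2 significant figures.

M ≈ -3.56; L/L_☉ ≈ 2300

d = 1/p = 1000/14.2 mas = 70.42 pc
M = m − 5 log₁₀ d + 5 = 0.68 − 5·1.8477 + 5 = -3.559
M − M_☉ = -3.559 − 4.83 = -8.389
L/L_☉ = 10^(−0.4 × -8.389) = 2267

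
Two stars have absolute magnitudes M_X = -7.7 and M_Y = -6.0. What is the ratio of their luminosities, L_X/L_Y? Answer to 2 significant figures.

L_X/L_Y ≈ 4.8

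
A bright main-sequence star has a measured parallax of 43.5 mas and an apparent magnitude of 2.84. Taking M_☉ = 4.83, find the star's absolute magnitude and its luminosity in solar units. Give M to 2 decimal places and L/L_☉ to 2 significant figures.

M ≈ 1.03; L/L_☉ ≈ 33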